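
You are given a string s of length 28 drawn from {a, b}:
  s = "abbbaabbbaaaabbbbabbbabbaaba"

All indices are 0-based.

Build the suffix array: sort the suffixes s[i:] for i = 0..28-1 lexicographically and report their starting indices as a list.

[27, 9, 10, 24, 4, 11, 25, 21, 5, 0, 17, 12, 26, 8, 23, 3, 20, 16, 7, 22, 2, 19, 15, 6, 1, 18, 14, 13]

rank | idx | suffix
   0 |  27 | a
   1 |   9 | aaaabbbbabbbabbaaba
   2 |  10 | aaabbbbabbbabbaaba
   3 |  24 | aaba
   4 |   4 | aabbbaaaabbbbabbbabbaaba
   5 |  11 | aabbbbabbbabbaaba
   6 |  25 | aba
   7 |  21 | abbaaba
   8 |   5 | abbbaaaabbbbabbbabbaaba
   9 |   0 | abbbaabbbaaaabbbbabbbabbaaba
  10 |  17 | abbbabbaaba
  11 |  12 | abbbbabbbabbaaba
  12 |  26 | ba
  13 |   8 | baaaabbbbabbbabbaaba
  14 |  23 | baaba
  15 |   3 | baabbbaaaabbbbabbbabbaaba
  16 |  20 | babbaaba
  17 |  16 | babbbabbaaba
  18 |   7 | bbaaaabbbbabbbabbaaba
  19 |  22 | bbaaba
  20 |   2 | bbaabbbaaaabbbbabbbabbaaba
  21 |  19 | bbabbaaba
  22 |  15 | bbabbbabbaaba
  23 |   6 | bbbaaaabbbbabbbabbaaba
  24 |   1 | bbbaabbbaaaabbbbabbbabbaaba
  25 |  18 | bbbabbaaba
  26 |  14 | bbbabbbabbaaba
  27 |  13 | bbbbabbbabbaaba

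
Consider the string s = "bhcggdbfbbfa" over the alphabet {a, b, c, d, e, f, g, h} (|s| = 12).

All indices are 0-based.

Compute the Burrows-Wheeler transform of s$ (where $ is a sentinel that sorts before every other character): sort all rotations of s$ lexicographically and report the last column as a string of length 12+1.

affbd$hgbbgcb

rank  rotation       last
    0  $bhcggdbfbbfa  a
    1  a$bhcggdbfbbf  f
    2  bbfa$bhcggdbf  f
    3  bfa$bhcggdbfb  b
    4  bfbbfa$bhcggd  d
    5  bhcggdbfbbfa$  $
    6  cggdbfbbfa$bh  h
    7  dbfbbfa$bhcgg  g
    8  fa$bhcggdbfbb  b
    9  fbbfa$bhcggdb  b
   10  gdbfbbfa$bhcg  g
   11  ggdbfbbfa$bhc  c
   12  hcggdbfbbfa$b  b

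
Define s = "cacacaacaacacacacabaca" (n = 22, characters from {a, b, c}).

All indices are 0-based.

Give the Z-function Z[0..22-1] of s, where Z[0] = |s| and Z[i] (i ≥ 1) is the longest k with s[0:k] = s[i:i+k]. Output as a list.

[22, 0, 4, 0, 2, 0, 0, 2, 0, 0, 6, 0, 6, 0, 4, 0, 2, 0, 0, 0, 2, 0]

Z[0]=22
i=1: fresh scan; Z[1]=0
i=2: fresh scan; Z[2]=4 extend→box=[2,6)
i=3: min(r-i=3, Z[1]=0)=0; Z[3]=0
i=4: min(r-i=2, Z[2]=4)=2; Z[4]=2
i=5: min(r-i=1, Z[3]=0)=0; Z[5]=0
i=6: fresh scan; Z[6]=0
i=7: fresh scan; Z[7]=2 extend→box=[7,9)
i=8: min(r-i=1, Z[1]=0)=0; Z[8]=0
i=9: fresh scan; Z[9]=0
i=10: fresh scan; Z[10]=6 extend→box=[10,16)
i=11: min(r-i=5, Z[1]=0)=0; Z[11]=0
i=12: min(r-i=4, Z[2]=4)=4; Z[12]=6 extend→box=[12,18)
i=13: min(r-i=5, Z[1]=0)=0; Z[13]=0
i=14: min(r-i=4, Z[2]=4)=4; Z[14]=4
i=15: min(r-i=3, Z[3]=0)=0; Z[15]=0
i=16: min(r-i=2, Z[4]=2)=2; Z[16]=2
i=17: min(r-i=1, Z[5]=0)=0; Z[17]=0
i=18: fresh scan; Z[18]=0
i=19: fresh scan; Z[19]=0
i=20: fresh scan; Z[20]=2 extend→box=[20,22)
i=21: min(r-i=1, Z[1]=0)=0; Z[21]=0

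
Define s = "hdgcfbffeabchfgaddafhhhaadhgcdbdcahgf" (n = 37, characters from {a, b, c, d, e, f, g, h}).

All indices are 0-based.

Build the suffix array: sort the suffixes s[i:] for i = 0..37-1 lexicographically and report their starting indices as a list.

[23, 9, 15, 24, 18, 33, 10, 30, 5, 32, 28, 3, 11, 17, 29, 31, 16, 1, 25, 8, 36, 4, 7, 6, 13, 19, 14, 27, 2, 35, 22, 0, 12, 26, 34, 21, 20]

rank→(start, suffix):
  0 → (23, 'aadhgcdbdcahgf')
  1 → (9, 'abchfgaddafhhhaadhgcdbdcahgf')
  2 → (15, 'addafhhhaadhgcdbdcahgf')
  3 → (24, 'adhgcdbdcahgf')
  4 → (18, 'afhhhaadhgcdbdcahgf')
  5 → (33, 'ahgf')
  6 → (10, 'bchfgaddafhhhaadhgcdbdcahgf')
  7 → (30, 'bdcahgf')
  8 → (5, 'bffeabchfgaddafhhhaadhgcdbdcahgf')
  9 → (32, 'cahgf')
  10 → (28, 'cdbdcahgf')
  11 → (3, 'cfbffeabchfgaddafhhhaadhgcdbdcahgf')
  12 → (11, 'chfgaddafhhhaadhgcdbdcahgf')
  13 → (17, 'dafhhhaadhgcdbdcahgf')
  14 → (29, 'dbdcahgf')
  15 → (31, 'dcahgf')
  16 → (16, 'ddafhhhaadhgcdbdcahgf')
  17 → (1, 'dgcfbffeabchfgaddafhhhaadhgcdbdcahgf')
  18 → (25, 'dhgcdbdcahgf')
  19 → (8, 'eabchfgaddafhhhaadhgcdbdcahgf')
  20 → (36, 'f')
  21 → (4, 'fbffeabchfgaddafhhhaadhgcdbdcahgf')
  22 → (7, 'feabchfgaddafhhhaadhgcdbdcahgf')
  23 → (6, 'ffeabchfgaddafhhhaadhgcdbdcahgf')
  24 → (13, 'fgaddafhhhaadhgcdbdcahgf')
  25 → (19, 'fhhhaadhgcdbdcahgf')
  26 → (14, 'gaddafhhhaadhgcdbdcahgf')
  27 → (27, 'gcdbdcahgf')
  28 → (2, 'gcfbffeabchfgaddafhhhaadhgcdbdcahgf')
  29 → (35, 'gf')
  30 → (22, 'haadhgcdbdcahgf')
  31 → (0, 'hdgcfbffeabchfgaddafhhhaadhgcdbdcahgf')
  32 → (12, 'hfgaddafhhhaadhgcdbdcahgf')
  33 → (26, 'hgcdbdcahgf')
  34 → (34, 'hgf')
  35 → (21, 'hhaadhgcdbdcahgf')
  36 → (20, 'hhhaadhgcdbdcahgf')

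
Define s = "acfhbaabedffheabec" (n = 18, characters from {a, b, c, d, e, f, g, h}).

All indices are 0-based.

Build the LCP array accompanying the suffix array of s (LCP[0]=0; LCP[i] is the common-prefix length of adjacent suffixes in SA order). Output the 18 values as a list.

rank→(start, suffix):
  0 → (5, 'aabedffheabec')
  1 → (14, 'abec')
  2 → (6, 'abedffheabec')
  3 → (0, 'acfhbaabedffheabec')
  4 → (4, 'baabedffheabec')
  5 → (15, 'bec')
  6 → (7, 'bedffheabec')
  7 → (17, 'c')
  8 → (1, 'cfhbaabedffheabec')
  9 → (9, 'dffheabec')
  10 → (13, 'eabec')
  11 → (16, 'ec')
  12 → (8, 'edffheabec')
  13 → (10, 'ffheabec')
  14 → (2, 'fhbaabedffheabec')
  15 → (11, 'fheabec')
  16 → (3, 'hbaabedffheabec')
  17 → (12, 'heabec')

SA = [5, 14, 6, 0, 4, 15, 7, 17, 1, 9, 13, 16, 8, 10, 2, 11, 3, 12]
[i] adj suffixes → lcp
  [1] 5/14 → 1 ('a')
  [2] 14/6 → 3 ('abe')
  [3] 6/0 → 1 ('a')
  [4] 0/4 → 0 ('')
  [5] 4/15 → 1 ('b')
  [6] 15/7 → 2 ('be')
  [7] 7/17 → 0 ('')
  [8] 17/1 → 1 ('c')
  [9] 1/9 → 0 ('')
  [10] 9/13 → 0 ('')
  [11] 13/16 → 1 ('e')
  [12] 16/8 → 1 ('e')
  [13] 8/10 → 0 ('')
  [14] 10/2 → 1 ('f')
  [15] 2/11 → 2 ('fh')
  [16] 11/3 → 0 ('')
  [17] 3/12 → 1 ('h')

[0, 1, 3, 1, 0, 1, 2, 0, 1, 0, 0, 1, 1, 0, 1, 2, 0, 1]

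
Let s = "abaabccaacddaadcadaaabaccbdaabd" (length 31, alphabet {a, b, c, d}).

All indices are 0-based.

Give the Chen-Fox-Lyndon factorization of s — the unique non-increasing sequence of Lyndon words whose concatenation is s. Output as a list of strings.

emit factor 1: 'ab' (i=0, period=2)
emit factor 2: 'aabccaacddaadcad' (i=2, period=16)
emit factor 3: 'aaabaccbdaabd' (i=18, period=13)

["ab", "aabccaacddaadcad", "aaabaccbdaabd"]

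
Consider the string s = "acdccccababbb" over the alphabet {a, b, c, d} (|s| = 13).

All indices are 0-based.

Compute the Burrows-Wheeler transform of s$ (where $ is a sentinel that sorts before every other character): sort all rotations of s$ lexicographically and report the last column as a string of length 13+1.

bcb$babacccdac

rank  rotation        last
    0  $acdccccababbb  b
    1  ababbb$acdcccc  c
    2  abbb$acdccccab  b
    3  acdccccababbb$  $
    4  b$acdccccababb  b
    5  babbb$acdcccca  a
    6  bb$acdccccabab  b
    7  bbb$acdccccaba  a
    8  cababbb$acdccc  c
    9  ccababbb$acdcc  c
   10  cccababbb$acdc  c
   11  ccccababbb$acd  d
   12  cdccccababbb$a  a
   13  dccccababbb$ac  c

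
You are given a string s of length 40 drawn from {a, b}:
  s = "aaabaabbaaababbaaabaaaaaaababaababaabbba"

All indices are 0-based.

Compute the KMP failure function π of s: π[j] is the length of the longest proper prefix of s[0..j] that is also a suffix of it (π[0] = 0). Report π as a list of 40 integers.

π[0] = 0
j=1 s[j]='a': π[1]=1 (border 'a')
j=2 s[j]='a': π[2]=2 (border 'aa')
j=3 s[j]='b': k: 2→1→0; π[3]=0 (border '')
j=4 s[j]='a': π[4]=1 (border 'a')
j=5 s[j]='a': π[5]=2 (border 'aa')
j=6 s[j]='b': k: 2→1→0; π[6]=0 (border '')
j=7 s[j]='b': π[7]=0 (border '')
j=8 s[j]='a': π[8]=1 (border 'a')
j=9 s[j]='a': π[9]=2 (border 'aa')
j=10 s[j]='a': π[10]=3 (border 'aaa')
j=11 s[j]='b': π[11]=4 (border 'aaab')
j=12 s[j]='a': π[12]=5 (border 'aaaba')
j=13 s[j]='b': k: 5→1→0; π[13]=0 (border '')
j=14 s[j]='b': π[14]=0 (border '')
j=15 s[j]='a': π[15]=1 (border 'a')
j=16 s[j]='a': π[16]=2 (border 'aa')
j=17 s[j]='a': π[17]=3 (border 'aaa')
j=18 s[j]='b': π[18]=4 (border 'aaab')
j=19 s[j]='a': π[19]=5 (border 'aaaba')
j=20 s[j]='a': π[20]=6 (border 'aaabaa')
j=21 s[j]='a': k: 6→2; π[21]=3 (border 'aaa')
j=22 s[j]='a': k: 3→2; π[22]=3 (border 'aaa')
j=23 s[j]='a': k: 3→2; π[23]=3 (border 'aaa')
j=24 s[j]='a': k: 3→2; π[24]=3 (border 'aaa')
j=25 s[j]='a': k: 3→2; π[25]=3 (border 'aaa')
j=26 s[j]='b': π[26]=4 (border 'aaab')
j=27 s[j]='a': π[27]=5 (border 'aaaba')
j=28 s[j]='b': k: 5→1→0; π[28]=0 (border '')
j=29 s[j]='a': π[29]=1 (border 'a')
j=30 s[j]='a': π[30]=2 (border 'aa')
j=31 s[j]='b': k: 2→1→0; π[31]=0 (border '')
j=32 s[j]='a': π[32]=1 (border 'a')
j=33 s[j]='b': k: 1→0; π[33]=0 (border '')
j=34 s[j]='a': π[34]=1 (border 'a')
j=35 s[j]='a': π[35]=2 (border 'aa')
j=36 s[j]='b': k: 2→1→0; π[36]=0 (border '')
j=37 s[j]='b': π[37]=0 (border '')
j=38 s[j]='b': π[38]=0 (border '')
j=39 s[j]='a': π[39]=1 (border 'a')

[0, 1, 2, 0, 1, 2, 0, 0, 1, 2, 3, 4, 5, 0, 0, 1, 2, 3, 4, 5, 6, 3, 3, 3, 3, 3, 4, 5, 0, 1, 2, 0, 1, 0, 1, 2, 0, 0, 0, 1]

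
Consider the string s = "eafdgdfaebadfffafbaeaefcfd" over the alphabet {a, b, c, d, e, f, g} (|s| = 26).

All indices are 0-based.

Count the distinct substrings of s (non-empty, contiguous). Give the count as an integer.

rank | idx | suffix
   0 |  10 | adfffafbaeaefcfd
   1 |  18 | aeaefcfd
   2 |   7 | aebadfffafbaeaefcfd
   3 |  20 | aefcfd
   4 |  15 | afbaeaefcfd
   5 |   1 | afdgdfaebadfffafbaeaefcfd
   6 |   9 | badfffafbaeaefcfd
   7 |  17 | baeaefcfd
   8 |  23 | cfd
   9 |  25 | d
  10 |   5 | dfaebadfffafbaeaefcfd
  11 |  11 | dfffafbaeaefcfd
  12 |   3 | dgdfaebadfffafbaeaefcfd
  13 |  19 | eaefcfd
  14 |   0 | eafdgdfaebadfffafbaeaefcfd
  15 |   8 | ebadfffafbaeaefcfd
  16 |  21 | efcfd
  17 |   6 | faebadfffafbaeaefcfd
  18 |  14 | fafbaeaefcfd
  19 |  16 | fbaeaefcfd
  20 |  22 | fcfd
  21 |  24 | fd
  22 |   2 | fdgdfaebadfffafbaeaefcfd
  23 |  13 | ffafbaeaefcfd
  24 |  12 | fffafbaeaefcfd
  25 |   4 | gdfaebadfffafbaeaefcfd

SA = [10, 18, 7, 20, 15, 1, 9, 17, 23, 25, 5, 11, 3, 19, 0, 8, 21, 6, 14, 16, 22, 24, 2, 13, 12, 4]
rank  pair      lcp
   1  s[10:],s[18:]  1  'a'
   2  s[18:],s[7:]  2  'ae'
   3  s[7:],s[20:]  2  'ae'
   4  s[20:],s[15:]  1  'a'
   5  s[15:],s[1:]  2  'af'
   6  s[1:],s[9:]  0  ''
   7  s[9:],s[17:]  2  'ba'
   8  s[17:],s[23:]  0  ''
   9  s[23:],s[25:]  0  ''
  10  s[25:],s[5:]  1  'd'
  11  s[5:],s[11:]  2  'df'
  12  s[11:],s[3:]  1  'd'
  13  s[3:],s[19:]  0  ''
  14  s[19:],s[0:]  2  'ea'
  15  s[0:],s[8:]  1  'e'
  16  s[8:],s[21:]  1  'e'
  17  s[21:],s[6:]  0  ''
  18  s[6:],s[14:]  2  'fa'
  19  s[14:],s[16:]  1  'f'
  20  s[16:],s[22:]  1  'f'
  21  s[22:],s[24:]  1  'f'
  22  s[24:],s[2:]  2  'fd'
  23  s[2:],s[13:]  1  'f'
  24  s[13:],s[12:]  2  'ff'
  25  s[12:],s[4:]  0  ''

n(n+1)/2 = 26·27/2 = 351
Σ LCP = 0 + 1 + 2 + 2 + 1 + 2 + 0 + 2 + 0 + 0 + 1 + 2 + 1 + 0 + 2 + 1 + 1 + 0 + 2 + 1 + 1 + 1 + 2 + 1 + 2 + 0 = 28
distinct = 351 − 28 = 323

323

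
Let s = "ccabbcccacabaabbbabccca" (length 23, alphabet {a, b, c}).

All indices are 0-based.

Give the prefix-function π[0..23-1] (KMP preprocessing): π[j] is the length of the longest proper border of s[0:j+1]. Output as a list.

[0, 1, 0, 0, 0, 1, 2, 2, 3, 1, 0, 0, 0, 0, 0, 0, 0, 0, 0, 1, 2, 2, 3]

π[0] = 0
j=1 s[j]='c': π[1]=1 (border 'c')
j=2 s[j]='a': k: 1→0; π[2]=0 (border '')
j=3 s[j]='b': π[3]=0 (border '')
j=4 s[j]='b': π[4]=0 (border '')
j=5 s[j]='c': π[5]=1 (border 'c')
j=6 s[j]='c': π[6]=2 (border 'cc')
j=7 s[j]='c': k: 2→1; π[7]=2 (border 'cc')
j=8 s[j]='a': π[8]=3 (border 'cca')
j=9 s[j]='c': k: 3→0; π[9]=1 (border 'c')
j=10 s[j]='a': k: 1→0; π[10]=0 (border '')
j=11 s[j]='b': π[11]=0 (border '')
j=12 s[j]='a': π[12]=0 (border '')
j=13 s[j]='a': π[13]=0 (border '')
j=14 s[j]='b': π[14]=0 (border '')
j=15 s[j]='b': π[15]=0 (border '')
j=16 s[j]='b': π[16]=0 (border '')
j=17 s[j]='a': π[17]=0 (border '')
j=18 s[j]='b': π[18]=0 (border '')
j=19 s[j]='c': π[19]=1 (border 'c')
j=20 s[j]='c': π[20]=2 (border 'cc')
j=21 s[j]='c': k: 2→1; π[21]=2 (border 'cc')
j=22 s[j]='a': π[22]=3 (border 'cca')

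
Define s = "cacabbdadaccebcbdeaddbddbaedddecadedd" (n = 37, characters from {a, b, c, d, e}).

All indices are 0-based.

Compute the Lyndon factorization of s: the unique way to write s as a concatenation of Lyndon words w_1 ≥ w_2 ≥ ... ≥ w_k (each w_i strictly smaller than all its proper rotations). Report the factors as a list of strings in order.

["c", "ac", "abbdadaccebcbdeaddbddbaedddecadedd"]

emit factor 1: 'c' (i=0, period=1)
emit factor 2: 'ac' (i=1, period=2)
emit factor 3: 'abbdadaccebcbdeaddbddbaedddecadedd' (i=3, period=34)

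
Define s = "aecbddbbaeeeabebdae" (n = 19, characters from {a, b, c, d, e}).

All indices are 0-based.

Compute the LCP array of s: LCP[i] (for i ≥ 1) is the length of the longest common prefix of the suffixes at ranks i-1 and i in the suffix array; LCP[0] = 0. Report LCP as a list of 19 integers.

rank | idx | suffix
   0 |  12 | abebdae
   1 |  17 | ae
   2 |   0 | aecbddbbaeeeabebdae
   3 |   8 | aeeeabebdae
   4 |   7 | baeeeabebdae
   5 |   6 | bbaeeeabebdae
   6 |  15 | bdae
   7 |   3 | bddbbaeeeabebdae
   8 |  13 | bebdae
   9 |   2 | cbddbbaeeeabebdae
  10 |  16 | dae
  11 |   5 | dbbaeeeabebdae
  12 |   4 | ddbbaeeeabebdae
  13 |  18 | e
  14 |  11 | eabebdae
  15 |  14 | ebdae
  16 |   1 | ecbddbbaeeeabebdae
  17 |  10 | eeabebdae
  18 |   9 | eeeabebdae

SA = [12, 17, 0, 8, 7, 6, 15, 3, 13, 2, 16, 5, 4, 18, 11, 14, 1, 10, 9]
i: (SA[i-1],SA[i]) lcp shared
  1: (12,17) 1 'a'
  2: (17,0) 2 'ae'
  3: (0,8) 2 'ae'
  4: (8,7) 0 ''
  5: (7,6) 1 'b'
  6: (6,15) 1 'b'
  7: (15,3) 2 'bd'
  8: (3,13) 1 'b'
  9: (13,2) 0 ''
  10: (2,16) 0 ''
  11: (16,5) 1 'd'
  12: (5,4) 1 'd'
  13: (4,18) 0 ''
  14: (18,11) 1 'e'
  15: (11,14) 1 'e'
  16: (14,1) 1 'e'
  17: (1,10) 1 'e'
  18: (10,9) 2 'ee'

[0, 1, 2, 2, 0, 1, 1, 2, 1, 0, 0, 1, 1, 0, 1, 1, 1, 1, 2]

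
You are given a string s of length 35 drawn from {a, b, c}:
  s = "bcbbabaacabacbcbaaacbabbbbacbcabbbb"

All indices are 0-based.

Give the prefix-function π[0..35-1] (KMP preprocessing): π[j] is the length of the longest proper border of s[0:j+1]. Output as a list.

[0, 0, 1, 1, 0, 1, 0, 0, 0, 0, 1, 0, 0, 1, 2, 3, 0, 0, 0, 0, 1, 0, 1, 1, 1, 1, 0, 0, 1, 2, 0, 1, 1, 1, 1]

π[0] = 0
j=1 s[j]='c': π[1]=0 (border '')
j=2 s[j]='b': π[2]=1 (border 'b')
j=3 s[j]='b': k: 1→0; π[3]=1 (border 'b')
j=4 s[j]='a': k: 1→0; π[4]=0 (border '')
j=5 s[j]='b': π[5]=1 (border 'b')
j=6 s[j]='a': k: 1→0; π[6]=0 (border '')
j=7 s[j]='a': π[7]=0 (border '')
j=8 s[j]='c': π[8]=0 (border '')
j=9 s[j]='a': π[9]=0 (border '')
j=10 s[j]='b': π[10]=1 (border 'b')
j=11 s[j]='a': k: 1→0; π[11]=0 (border '')
j=12 s[j]='c': π[12]=0 (border '')
j=13 s[j]='b': π[13]=1 (border 'b')
j=14 s[j]='c': π[14]=2 (border 'bc')
j=15 s[j]='b': π[15]=3 (border 'bcb')
j=16 s[j]='a': k: 3→1→0; π[16]=0 (border '')
j=17 s[j]='a': π[17]=0 (border '')
j=18 s[j]='a': π[18]=0 (border '')
j=19 s[j]='c': π[19]=0 (border '')
j=20 s[j]='b': π[20]=1 (border 'b')
j=21 s[j]='a': k: 1→0; π[21]=0 (border '')
j=22 s[j]='b': π[22]=1 (border 'b')
j=23 s[j]='b': k: 1→0; π[23]=1 (border 'b')
j=24 s[j]='b': k: 1→0; π[24]=1 (border 'b')
j=25 s[j]='b': k: 1→0; π[25]=1 (border 'b')
j=26 s[j]='a': k: 1→0; π[26]=0 (border '')
j=27 s[j]='c': π[27]=0 (border '')
j=28 s[j]='b': π[28]=1 (border 'b')
j=29 s[j]='c': π[29]=2 (border 'bc')
j=30 s[j]='a': k: 2→0; π[30]=0 (border '')
j=31 s[j]='b': π[31]=1 (border 'b')
j=32 s[j]='b': k: 1→0; π[32]=1 (border 'b')
j=33 s[j]='b': k: 1→0; π[33]=1 (border 'b')
j=34 s[j]='b': k: 1→0; π[34]=1 (border 'b')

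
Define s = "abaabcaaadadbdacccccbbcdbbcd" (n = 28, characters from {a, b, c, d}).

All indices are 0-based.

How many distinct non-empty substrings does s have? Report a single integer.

sorted suffixes:
  #0 SA[0]=6  'aaadadbdacccccbbcdbbcd'
  #1 SA[1]=2  'aabcaaadadbdacccccbbcdbbcd'
  #2 SA[2]=7  'aadadbdacccccbbcdbbcd'
  #3 SA[3]=0  'abaabcaaadadbdacccccbbcdbbcd'
  #4 SA[4]=3  'abcaaadadbdacccccbbcdbbcd'
  #5 SA[5]=14  'acccccbbcdbbcd'
  #6 SA[6]=8  'adadbdacccccbbcdbbcd'
  #7 SA[7]=10  'adbdacccccbbcdbbcd'
  #8 SA[8]=1  'baabcaaadadbdacccccbbcdbbcd'
  #9 SA[9]=24  'bbcd'
  #10 SA[10]=20  'bbcdbbcd'
  #11 SA[11]=4  'bcaaadadbdacccccbbcdbbcd'
  #12 SA[12]=25  'bcd'
  #13 SA[13]=21  'bcdbbcd'
  #14 SA[14]=12  'bdacccccbbcdbbcd'
  #15 SA[15]=5  'caaadadbdacccccbbcdbbcd'
  #16 SA[16]=19  'cbbcdbbcd'
  #17 SA[17]=18  'ccbbcdbbcd'
  #18 SA[18]=17  'cccbbcdbbcd'
  #19 SA[19]=16  'ccccbbcdbbcd'
  #20 SA[20]=15  'cccccbbcdbbcd'
  #21 SA[21]=26  'cd'
  #22 SA[22]=22  'cdbbcd'
  #23 SA[23]=27  'd'
  #24 SA[24]=13  'dacccccbbcdbbcd'
  #25 SA[25]=9  'dadbdacccccbbcdbbcd'
  #26 SA[26]=23  'dbbcd'
  #27 SA[27]=11  'dbdacccccbbcdbbcd'

SA = [6, 2, 7, 0, 3, 14, 8, 10, 1, 24, 20, 4, 25, 21, 12, 5, 19, 18, 17, 16, 15, 26, 22, 27, 13, 9, 23, 11]
i: (SA[i-1],SA[i]) lcp shared
  1: (6,2) 2 'aa'
  2: (2,7) 2 'aa'
  3: (7,0) 1 'a'
  4: (0,3) 2 'ab'
  5: (3,14) 1 'a'
  6: (14,8) 1 'a'
  7: (8,10) 2 'ad'
  8: (10,1) 0 ''
  9: (1,24) 1 'b'
  10: (24,20) 4 'bbcd'
  11: (20,4) 1 'b'
  12: (4,25) 2 'bc'
  13: (25,21) 3 'bcd'
  14: (21,12) 1 'b'
  15: (12,5) 0 ''
  16: (5,19) 1 'c'
  17: (19,18) 1 'c'
  18: (18,17) 2 'cc'
  19: (17,16) 3 'ccc'
  20: (16,15) 4 'cccc'
  21: (15,26) 1 'c'
  22: (26,22) 2 'cd'
  23: (22,27) 0 ''
  24: (27,13) 1 'd'
  25: (13,9) 2 'da'
  26: (9,23) 1 'd'
  27: (23,11) 2 'db'

n(n+1)/2 = 28·29/2 = 406
Σ LCP = 0 + 2 + 2 + 1 + 2 + 1 + 1 + 2 + 0 + 1 + 4 + 1 + 2 + 3 + 1 + 0 + 1 + 1 + 2 + 3 + 4 + 1 + 2 + 0 + 1 + 2 + 1 + 2 = 43
distinct = 406 − 43 = 363

363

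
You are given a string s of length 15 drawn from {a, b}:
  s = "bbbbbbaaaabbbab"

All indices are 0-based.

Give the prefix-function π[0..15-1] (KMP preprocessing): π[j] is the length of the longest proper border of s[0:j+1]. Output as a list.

π[0] = 0
j=1 s[j]='b': π[1]=1 (border 'b')
j=2 s[j]='b': π[2]=2 (border 'bb')
j=3 s[j]='b': π[3]=3 (border 'bbb')
j=4 s[j]='b': π[4]=4 (border 'bbbb')
j=5 s[j]='b': π[5]=5 (border 'bbbbb')
j=6 s[j]='a': k: 5→4→3→2→1→0; π[6]=0 (border '')
j=7 s[j]='a': π[7]=0 (border '')
j=8 s[j]='a': π[8]=0 (border '')
j=9 s[j]='a': π[9]=0 (border '')
j=10 s[j]='b': π[10]=1 (border 'b')
j=11 s[j]='b': π[11]=2 (border 'bb')
j=12 s[j]='b': π[12]=3 (border 'bbb')
j=13 s[j]='a': k: 3→2→1→0; π[13]=0 (border '')
j=14 s[j]='b': π[14]=1 (border 'b')

[0, 1, 2, 3, 4, 5, 0, 0, 0, 0, 1, 2, 3, 0, 1]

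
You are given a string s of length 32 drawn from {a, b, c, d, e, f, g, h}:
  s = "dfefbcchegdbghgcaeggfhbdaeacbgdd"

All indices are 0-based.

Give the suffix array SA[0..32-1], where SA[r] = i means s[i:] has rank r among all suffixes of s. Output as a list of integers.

[26, 24, 16, 4, 22, 28, 11, 15, 27, 5, 6, 31, 23, 10, 30, 0, 25, 2, 8, 17, 3, 1, 20, 14, 9, 29, 19, 18, 12, 21, 7, 13]

rank | idx | suffix
   0 |  26 | acbgdd
   1 |  24 | aeacbgdd
   2 |  16 | aeggfhbdaeacbgdd
   3 |   4 | bcchegdbghgcaeggfhbdaeacbgdd
   4 |  22 | bdaeacbgdd
   5 |  28 | bgdd
   6 |  11 | bghgcaeggfhbdaeacbgdd
   7 |  15 | caeggfhbdaeacbgdd
   8 |  27 | cbgdd
   9 |   5 | cchegdbghgcaeggfhbdaeacbgdd
  10 |   6 | chegdbghgcaeggfhbdaeacbgdd
  11 |  31 | d
  12 |  23 | daeacbgdd
  13 |  10 | dbghgcaeggfhbdaeacbgdd
  14 |  30 | dd
  15 |   0 | dfefbcchegdbghgcaeggfhbdaeacbgdd
  16 |  25 | eacbgdd
  17 |   2 | efbcchegdbghgcaeggfhbdaeacbgdd
  18 |   8 | egdbghgcaeggfhbdaeacbgdd
  19 |  17 | eggfhbdaeacbgdd
  20 |   3 | fbcchegdbghgcaeggfhbdaeacbgdd
  21 |   1 | fefbcchegdbghgcaeggfhbdaeacbgdd
  22 |  20 | fhbdaeacbgdd
  23 |  14 | gcaeggfhbdaeacbgdd
  24 |   9 | gdbghgcaeggfhbdaeacbgdd
  25 |  29 | gdd
  26 |  19 | gfhbdaeacbgdd
  27 |  18 | ggfhbdaeacbgdd
  28 |  12 | ghgcaeggfhbdaeacbgdd
  29 |  21 | hbdaeacbgdd
  30 |   7 | hegdbghgcaeggfhbdaeacbgdd
  31 |  13 | hgcaeggfhbdaeacbgdd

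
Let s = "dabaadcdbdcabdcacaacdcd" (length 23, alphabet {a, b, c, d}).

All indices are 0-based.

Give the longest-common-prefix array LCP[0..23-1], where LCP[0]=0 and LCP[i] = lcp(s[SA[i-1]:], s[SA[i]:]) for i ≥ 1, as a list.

[0, 2, 1, 2, 1, 2, 1, 0, 1, 4, 0, 2, 2, 1, 2, 2, 0, 1, 1, 1, 3, 2, 3]

rank | idx | suffix
   0 |  17 | aacdcd
   1 |   3 | aadcdbdcabdcacaacdcd
   2 |   1 | abaadcdbdcabdcacaacdcd
   3 |  11 | abdcacaacdcd
   4 |  15 | acaacdcd
   5 |  18 | acdcd
   6 |   4 | adcdbdcabdcacaacdcd
   7 |   2 | baadcdbdcabdcacaacdcd
   8 |   8 | bdcabdcacaacdcd
   9 |  12 | bdcacaacdcd
  10 |  16 | caacdcd
  11 |  10 | cabdcacaacdcd
  12 |  14 | cacaacdcd
  13 |  21 | cd
  14 |   6 | cdbdcabdcacaacdcd
  15 |  19 | cdcd
  16 |  22 | d
  17 |   0 | dabaadcdbdcabdcacaacdcd
  18 |   7 | dbdcabdcacaacdcd
  19 |   9 | dcabdcacaacdcd
  20 |  13 | dcacaacdcd
  21 |  20 | dcd
  22 |   5 | dcdbdcabdcacaacdcd

SA = [17, 3, 1, 11, 15, 18, 4, 2, 8, 12, 16, 10, 14, 21, 6, 19, 22, 0, 7, 9, 13, 20, 5]
i: (SA[i-1],SA[i]) lcp shared
  1: (17,3) 2 'aa'
  2: (3,1) 1 'a'
  3: (1,11) 2 'ab'
  4: (11,15) 1 'a'
  5: (15,18) 2 'ac'
  6: (18,4) 1 'a'
  7: (4,2) 0 ''
  8: (2,8) 1 'b'
  9: (8,12) 4 'bdca'
  10: (12,16) 0 ''
  11: (16,10) 2 'ca'
  12: (10,14) 2 'ca'
  13: (14,21) 1 'c'
  14: (21,6) 2 'cd'
  15: (6,19) 2 'cd'
  16: (19,22) 0 ''
  17: (22,0) 1 'd'
  18: (0,7) 1 'd'
  19: (7,9) 1 'd'
  20: (9,13) 3 'dca'
  21: (13,20) 2 'dc'
  22: (20,5) 3 'dcd'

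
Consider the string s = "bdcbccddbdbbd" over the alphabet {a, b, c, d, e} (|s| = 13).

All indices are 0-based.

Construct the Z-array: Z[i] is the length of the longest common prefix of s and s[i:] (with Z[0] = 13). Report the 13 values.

Z[0]=13
i=1: i≥r, start 0; Z[1]=0
i=2: i≥r, start 0; Z[2]=0
i=3: i≥r, start 0; Z[3]=1 extend→box=[3,4)
i=4: i≥r, start 0; Z[4]=0
i=5: i≥r, start 0; Z[5]=0
i=6: i≥r, start 0; Z[6]=0
i=7: i≥r, start 0; Z[7]=0
i=8: i≥r, start 0; Z[8]=2 extend→box=[8,10)
i=9: min(r-i=1, Z[1]=0)=0; Z[9]=0
i=10: i≥r, start 0; Z[10]=1 extend→box=[10,11)
i=11: i≥r, start 0; Z[11]=2 extend→box=[11,13)
i=12: min(r-i=1, Z[1]=0)=0; Z[12]=0

[13, 0, 0, 1, 0, 0, 0, 0, 2, 0, 1, 2, 0]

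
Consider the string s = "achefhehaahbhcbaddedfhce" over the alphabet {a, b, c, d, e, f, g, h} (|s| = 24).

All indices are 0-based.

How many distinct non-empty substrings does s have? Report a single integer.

sorted suffixes:
  #0 SA[0]=8  'aahbhcbaddedfhce'
  #1 SA[1]=0  'achefhehaahbhcbaddedfhce'
  #2 SA[2]=15  'addedfhce'
  #3 SA[3]=9  'ahbhcbaddedfhce'
  #4 SA[4]=14  'baddedfhce'
  #5 SA[5]=11  'bhcbaddedfhce'
  #6 SA[6]=13  'cbaddedfhce'
  #7 SA[7]=22  'ce'
  #8 SA[8]=1  'chefhehaahbhcbaddedfhce'
  #9 SA[9]=16  'ddedfhce'
  #10 SA[10]=17  'dedfhce'
  #11 SA[11]=19  'dfhce'
  #12 SA[12]=23  'e'
  #13 SA[13]=18  'edfhce'
  #14 SA[14]=3  'efhehaahbhcbaddedfhce'
  #15 SA[15]=6  'ehaahbhcbaddedfhce'
  #16 SA[16]=20  'fhce'
  #17 SA[17]=4  'fhehaahbhcbaddedfhce'
  #18 SA[18]=7  'haahbhcbaddedfhce'
  #19 SA[19]=10  'hbhcbaddedfhce'
  #20 SA[20]=12  'hcbaddedfhce'
  #21 SA[21]=21  'hce'
  #22 SA[22]=2  'hefhehaahbhcbaddedfhce'
  #23 SA[23]=5  'hehaahbhcbaddedfhce'

SA = [8, 0, 15, 9, 14, 11, 13, 22, 1, 16, 17, 19, 23, 18, 3, 6, 20, 4, 7, 10, 12, 21, 2, 5]
[i] adj suffixes → lcp
  [1] 8/0 → 1 ('a')
  [2] 0/15 → 1 ('a')
  [3] 15/9 → 1 ('a')
  [4] 9/14 → 0 ('')
  [5] 14/11 → 1 ('b')
  [6] 11/13 → 0 ('')
  [7] 13/22 → 1 ('c')
  [8] 22/1 → 1 ('c')
  [9] 1/16 → 0 ('')
  [10] 16/17 → 1 ('d')
  [11] 17/19 → 1 ('d')
  [12] 19/23 → 0 ('')
  [13] 23/18 → 1 ('e')
  [14] 18/3 → 1 ('e')
  [15] 3/6 → 1 ('e')
  [16] 6/20 → 0 ('')
  [17] 20/4 → 2 ('fh')
  [18] 4/7 → 0 ('')
  [19] 7/10 → 1 ('h')
  [20] 10/12 → 1 ('h')
  [21] 12/21 → 2 ('hc')
  [22] 21/2 → 1 ('h')
  [23] 2/5 → 2 ('he')

n(n+1)/2 = 24·25/2 = 300
Σ LCP = 0 + 1 + 1 + 1 + 0 + 1 + 0 + 1 + 1 + 0 + 1 + 1 + 0 + 1 + 1 + 1 + 0 + 2 + 0 + 1 + 1 + 2 + 1 + 2 = 20
distinct = 300 − 20 = 280

280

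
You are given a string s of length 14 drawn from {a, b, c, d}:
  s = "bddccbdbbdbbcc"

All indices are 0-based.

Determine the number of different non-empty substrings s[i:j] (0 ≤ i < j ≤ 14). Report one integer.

86

sorted suffixes:
  #0 SA[0]=10  'bbcc'
  #1 SA[1]=7  'bbdbbcc'
  #2 SA[2]=11  'bcc'
  #3 SA[3]=8  'bdbbcc'
  #4 SA[4]=5  'bdbbdbbcc'
  #5 SA[5]=0  'bddccbdbbdbbcc'
  #6 SA[6]=13  'c'
  #7 SA[7]=4  'cbdbbdbbcc'
  #8 SA[8]=12  'cc'
  #9 SA[9]=3  'ccbdbbdbbcc'
  #10 SA[10]=9  'dbbcc'
  #11 SA[11]=6  'dbbdbbcc'
  #12 SA[12]=2  'dccbdbbdbbcc'
  #13 SA[13]=1  'ddccbdbbdbbcc'

SA = [10, 7, 11, 8, 5, 0, 13, 4, 12, 3, 9, 6, 2, 1]
i: (SA[i-1],SA[i]) lcp shared
  1: (10,7) 2 'bb'
  2: (7,11) 1 'b'
  3: (11,8) 1 'b'
  4: (8,5) 4 'bdbb'
  5: (5,0) 2 'bd'
  6: (0,13) 0 ''
  7: (13,4) 1 'c'
  8: (4,12) 1 'c'
  9: (12,3) 2 'cc'
  10: (3,9) 0 ''
  11: (9,6) 3 'dbb'
  12: (6,2) 1 'd'
  13: (2,1) 1 'd'

n(n+1)/2 = 14·15/2 = 105
Σ LCP = 0 + 2 + 1 + 1 + 4 + 2 + 0 + 1 + 1 + 2 + 0 + 3 + 1 + 1 = 19
distinct = 105 − 19 = 86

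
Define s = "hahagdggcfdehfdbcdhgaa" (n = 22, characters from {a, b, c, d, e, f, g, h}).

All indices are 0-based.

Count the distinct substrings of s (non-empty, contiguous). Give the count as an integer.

237

rank | idx | suffix
   0 |  21 | a
   1 |  20 | aa
   2 |   3 | agdggcfdehfdbcdhgaa
   3 |   1 | ahagdggcfdehfdbcdhgaa
   4 |  15 | bcdhgaa
   5 |  16 | cdhgaa
   6 |   8 | cfdehfdbcdhgaa
   7 |  14 | dbcdhgaa
   8 |  10 | dehfdbcdhgaa
   9 |   5 | dggcfdehfdbcdhgaa
  10 |  17 | dhgaa
  11 |  11 | ehfdbcdhgaa
  12 |  13 | fdbcdhgaa
  13 |   9 | fdehfdbcdhgaa
  14 |  19 | gaa
  15 |   7 | gcfdehfdbcdhgaa
  16 |   4 | gdggcfdehfdbcdhgaa
  17 |   6 | ggcfdehfdbcdhgaa
  18 |   2 | hagdggcfdehfdbcdhgaa
  19 |   0 | hahagdggcfdehfdbcdhgaa
  20 |  12 | hfdbcdhgaa
  21 |  18 | hgaa

SA = [21, 20, 3, 1, 15, 16, 8, 14, 10, 5, 17, 11, 13, 9, 19, 7, 4, 6, 2, 0, 12, 18]
[i] adj suffixes → lcp
  [1] 21/20 → 1 ('a')
  [2] 20/3 → 1 ('a')
  [3] 3/1 → 1 ('a')
  [4] 1/15 → 0 ('')
  [5] 15/16 → 0 ('')
  [6] 16/8 → 1 ('c')
  [7] 8/14 → 0 ('')
  [8] 14/10 → 1 ('d')
  [9] 10/5 → 1 ('d')
  [10] 5/17 → 1 ('d')
  [11] 17/11 → 0 ('')
  [12] 11/13 → 0 ('')
  [13] 13/9 → 2 ('fd')
  [14] 9/19 → 0 ('')
  [15] 19/7 → 1 ('g')
  [16] 7/4 → 1 ('g')
  [17] 4/6 → 1 ('g')
  [18] 6/2 → 0 ('')
  [19] 2/0 → 2 ('ha')
  [20] 0/12 → 1 ('h')
  [21] 12/18 → 1 ('h')

n(n+1)/2 = 22·23/2 = 253
Σ LCP = 0 + 1 + 1 + 1 + 0 + 0 + 1 + 0 + 1 + 1 + 1 + 0 + 0 + 2 + 0 + 1 + 1 + 1 + 0 + 2 + 1 + 1 = 16
distinct = 253 − 16 = 237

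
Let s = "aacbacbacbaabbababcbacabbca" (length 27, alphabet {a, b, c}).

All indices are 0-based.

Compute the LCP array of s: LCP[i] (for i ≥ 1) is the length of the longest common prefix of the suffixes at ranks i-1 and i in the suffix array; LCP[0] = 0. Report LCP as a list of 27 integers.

[0, 1, 2, 1, 2, 3, 2, 1, 2, 4, 7, 0, 2, 3, 2, 3, 5, 1, 2, 1, 2, 0, 2, 1, 3, 4, 6]

sorted suffixes:
  #0 SA[0]=26  'a'
  #1 SA[1]=10  'aabbababcbacabbca'
  #2 SA[2]=0  'aacbacbacbaabbababcbacabbca'
  #3 SA[3]=14  'ababcbacabbca'
  #4 SA[4]=11  'abbababcbacabbca'
  #5 SA[5]=22  'abbca'
  #6 SA[6]=16  'abcbacabbca'
  #7 SA[7]=20  'acabbca'
  #8 SA[8]=7  'acbaabbababcbacabbca'
  #9 SA[9]=4  'acbacbaabbababcbacabbca'
  #10 SA[10]=1  'acbacbacbaabbababcbacabbca'
  #11 SA[11]=9  'baabbababcbacabbca'
  #12 SA[12]=13  'bababcbacabbca'
  #13 SA[13]=15  'babcbacabbca'
  #14 SA[14]=19  'bacabbca'
  #15 SA[15]=6  'bacbaabbababcbacabbca'
  #16 SA[16]=3  'bacbacbaabbababcbacabbca'
  #17 SA[17]=12  'bbababcbacabbca'
  #18 SA[18]=23  'bbca'
  #19 SA[19]=24  'bca'
  #20 SA[20]=17  'bcbacabbca'
  #21 SA[21]=25  'ca'
  #22 SA[22]=21  'cabbca'
  #23 SA[23]=8  'cbaabbababcbacabbca'
  #24 SA[24]=18  'cbacabbca'
  #25 SA[25]=5  'cbacbaabbababcbacabbca'
  #26 SA[26]=2  'cbacbacbaabbababcbacabbca'

SA = [26, 10, 0, 14, 11, 22, 16, 20, 7, 4, 1, 9, 13, 15, 19, 6, 3, 12, 23, 24, 17, 25, 21, 8, 18, 5, 2]
[i] adj suffixes → lcp
  [1] 26/10 → 1 ('a')
  [2] 10/0 → 2 ('aa')
  [3] 0/14 → 1 ('a')
  [4] 14/11 → 2 ('ab')
  [5] 11/22 → 3 ('abb')
  [6] 22/16 → 2 ('ab')
  [7] 16/20 → 1 ('a')
  [8] 20/7 → 2 ('ac')
  [9] 7/4 → 4 ('acba')
  [10] 4/1 → 7 ('acbacba')
  [11] 1/9 → 0 ('')
  [12] 9/13 → 2 ('ba')
  [13] 13/15 → 3 ('bab')
  [14] 15/19 → 2 ('ba')
  [15] 19/6 → 3 ('bac')
  [16] 6/3 → 5 ('bacba')
  [17] 3/12 → 1 ('b')
  [18] 12/23 → 2 ('bb')
  [19] 23/24 → 1 ('b')
  [20] 24/17 → 2 ('bc')
  [21] 17/25 → 0 ('')
  [22] 25/21 → 2 ('ca')
  [23] 21/8 → 1 ('c')
  [24] 8/18 → 3 ('cba')
  [25] 18/5 → 4 ('cbac')
  [26] 5/2 → 6 ('cbacba')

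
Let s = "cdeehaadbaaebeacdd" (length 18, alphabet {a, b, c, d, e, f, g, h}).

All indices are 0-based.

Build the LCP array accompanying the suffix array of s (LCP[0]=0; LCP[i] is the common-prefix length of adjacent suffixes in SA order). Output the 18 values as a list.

rank | idx | suffix
   0 |   5 | aadbaaebeacdd
   1 |   9 | aaebeacdd
   2 |  14 | acdd
   3 |   6 | adbaaebeacdd
   4 |  10 | aebeacdd
   5 |   8 | baaebeacdd
   6 |  12 | beacdd
   7 |  15 | cdd
   8 |   0 | cdeehaadbaaebeacdd
   9 |  17 | d
  10 |   7 | dbaaebeacdd
  11 |  16 | dd
  12 |   1 | deehaadbaaebeacdd
  13 |  13 | eacdd
  14 |  11 | ebeacdd
  15 |   2 | eehaadbaaebeacdd
  16 |   3 | ehaadbaaebeacdd
  17 |   4 | haadbaaebeacdd

SA = [5, 9, 14, 6, 10, 8, 12, 15, 0, 17, 7, 16, 1, 13, 11, 2, 3, 4]
rank  pair      lcp
   1  s[5:],s[9:]  2  'aa'
   2  s[9:],s[14:]  1  'a'
   3  s[14:],s[6:]  1  'a'
   4  s[6:],s[10:]  1  'a'
   5  s[10:],s[8:]  0  ''
   6  s[8:],s[12:]  1  'b'
   7  s[12:],s[15:]  0  ''
   8  s[15:],s[0:]  2  'cd'
   9  s[0:],s[17:]  0  ''
  10  s[17:],s[7:]  1  'd'
  11  s[7:],s[16:]  1  'd'
  12  s[16:],s[1:]  1  'd'
  13  s[1:],s[13:]  0  ''
  14  s[13:],s[11:]  1  'e'
  15  s[11:],s[2:]  1  'e'
  16  s[2:],s[3:]  1  'e'
  17  s[3:],s[4:]  0  ''

[0, 2, 1, 1, 1, 0, 1, 0, 2, 0, 1, 1, 1, 0, 1, 1, 1, 0]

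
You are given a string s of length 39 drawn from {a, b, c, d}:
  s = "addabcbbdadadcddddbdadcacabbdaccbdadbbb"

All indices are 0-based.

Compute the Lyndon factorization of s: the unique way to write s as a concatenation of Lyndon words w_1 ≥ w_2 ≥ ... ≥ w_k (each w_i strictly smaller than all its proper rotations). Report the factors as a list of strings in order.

emit factor 1: 'add' (i=0, period=3)
emit factor 2: 'abcbbdadadcddddbdadcac' (i=3, period=22)
emit factor 3: 'abbdaccbdadbbb' (i=25, period=14)

["add", "abcbbdadadcddddbdadcac", "abbdaccbdadbbb"]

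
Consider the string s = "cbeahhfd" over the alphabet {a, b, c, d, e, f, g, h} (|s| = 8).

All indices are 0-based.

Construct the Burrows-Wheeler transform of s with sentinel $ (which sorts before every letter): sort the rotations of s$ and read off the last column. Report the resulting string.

dec$fbhha

rank  rotation   last
    0  $cbeahhfd  d
    1  ahhfd$cbe  e
    2  beahhfd$c  c
    3  cbeahhfd$  $
    4  d$cbeahhf  f
    5  eahhfd$cb  b
    6  fd$cbeahh  h
    7  hfd$cbeah  h
    8  hhfd$cbea  a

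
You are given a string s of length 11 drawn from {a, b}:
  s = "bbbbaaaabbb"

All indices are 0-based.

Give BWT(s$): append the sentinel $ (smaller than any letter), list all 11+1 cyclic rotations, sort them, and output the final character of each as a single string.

rank  rotation      last
    0  $bbbbaaaabbb  b
    1  aaaabbb$bbbb  b
    2  aaabbb$bbbba  a
    3  aabbb$bbbbaa  a
    4  abbb$bbbbaaa  a
    5  b$bbbbaaaabb  b
    6  baaaabbb$bbb  b
    7  bb$bbbbaaaab  b
    8  bbaaaabbb$bb  b
    9  bbb$bbbbaaaa  a
   10  bbbaaaabbb$b  b
   11  bbbbaaaabbb$  $

bbaaabbbbab$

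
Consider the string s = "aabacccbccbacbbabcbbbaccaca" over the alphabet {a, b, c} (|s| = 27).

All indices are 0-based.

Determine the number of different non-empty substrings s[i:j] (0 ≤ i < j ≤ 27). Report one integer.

rank | idx | suffix
   0 |  26 | a
   1 |   0 | aabacccbccbacbbabcbbbaccaca
   2 |   1 | abacccbccbacbbabcbbbaccaca
   3 |  15 | abcbbbaccaca
   4 |  24 | aca
   5 |  11 | acbbabcbbbaccaca
   6 |  21 | accaca
   7 |   3 | acccbccbacbbabcbbbaccaca
   8 |  14 | babcbbbaccaca
   9 |  10 | bacbbabcbbbaccaca
  10 |  20 | baccaca
  11 |   2 | bacccbccbacbbabcbbbaccaca
  12 |  13 | bbabcbbbaccaca
  13 |  19 | bbaccaca
  14 |  18 | bbbaccaca
  15 |  16 | bcbbbaccaca
  16 |   7 | bccbacbbabcbbbaccaca
  17 |  25 | ca
  18 |  23 | caca
  19 |   9 | cbacbbabcbbbaccaca
  20 |  12 | cbbabcbbbaccaca
  21 |  17 | cbbbaccaca
  22 |   6 | cbccbacbbabcbbbaccaca
  23 |  22 | ccaca
  24 |   8 | ccbacbbabcbbbaccaca
  25 |   5 | ccbccbacbbabcbbbaccaca
  26 |   4 | cccbccbacbbabcbbbaccaca

SA = [26, 0, 1, 15, 24, 11, 21, 3, 14, 10, 20, 2, 13, 19, 18, 16, 7, 25, 23, 9, 12, 17, 6, 22, 8, 5, 4]
rank  pair      lcp
   1  s[26:],s[0:]  1  'a'
   2  s[0:],s[1:]  1  'a'
   3  s[1:],s[15:]  2  'ab'
   4  s[15:],s[24:]  1  'a'
   5  s[24:],s[11:]  2  'ac'
   6  s[11:],s[21:]  2  'ac'
   7  s[21:],s[3:]  3  'acc'
   8  s[3:],s[14:]  0  ''
   9  s[14:],s[10:]  2  'ba'
  10  s[10:],s[20:]  3  'bac'
  11  s[20:],s[2:]  4  'bacc'
  12  s[2:],s[13:]  1  'b'
  13  s[13:],s[19:]  3  'bba'
  14  s[19:],s[18:]  2  'bb'
  15  s[18:],s[16:]  1  'b'
  16  s[16:],s[7:]  2  'bc'
  17  s[7:],s[25:]  0  ''
  18  s[25:],s[23:]  2  'ca'
  19  s[23:],s[9:]  1  'c'
  20  s[9:],s[12:]  2  'cb'
  21  s[12:],s[17:]  3  'cbb'
  22  s[17:],s[6:]  2  'cb'
  23  s[6:],s[22:]  1  'c'
  24  s[22:],s[8:]  2  'cc'
  25  s[8:],s[5:]  3  'ccb'
  26  s[5:],s[4:]  2  'cc'

n(n+1)/2 = 27·28/2 = 378
Σ LCP = 0 + 1 + 1 + 2 + 1 + 2 + 2 + 3 + 0 + 2 + 3 + 4 + 1 + 3 + 2 + 1 + 2 + 0 + 2 + 1 + 2 + 3 + 2 + 1 + 2 + 3 + 2 = 48
distinct = 378 − 48 = 330

330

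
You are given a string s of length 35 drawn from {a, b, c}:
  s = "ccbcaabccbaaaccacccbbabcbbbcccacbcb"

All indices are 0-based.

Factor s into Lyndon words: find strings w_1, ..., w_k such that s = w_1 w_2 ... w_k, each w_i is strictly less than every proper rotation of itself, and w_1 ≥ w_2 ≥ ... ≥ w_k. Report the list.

emit factor 1: 'c' (i=0, period=1)
emit factor 2: 'c' (i=1, period=1)
emit factor 3: 'bc' (i=2, period=2)
emit factor 4: 'aabccb' (i=4, period=6)
emit factor 5: 'aaaccacccbbabcbbbcccacbcb' (i=10, period=25)

["c", "c", "bc", "aabccb", "aaaccacccbbabcbbbcccacbcb"]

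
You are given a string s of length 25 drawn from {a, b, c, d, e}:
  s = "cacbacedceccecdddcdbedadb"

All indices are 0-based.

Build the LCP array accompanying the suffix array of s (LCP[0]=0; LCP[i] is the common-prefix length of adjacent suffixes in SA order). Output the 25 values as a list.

rank | idx | suffix
   0 |   1 | acbacedceccecdddcdbedadb
   1 |   4 | acedceccecdddcdbedadb
   2 |  22 | adb
   3 |  24 | b
   4 |   3 | bacedceccecdddcdbedadb
   5 |  19 | bedadb
   6 |   0 | cacbacedceccecdddcdbedadb
   7 |   2 | cbacedceccecdddcdbedadb
   8 |  10 | ccecdddcdbedadb
   9 |  17 | cdbedadb
  10 |  13 | cdddcdbedadb
  11 |   8 | ceccecdddcdbedadb
  12 |  11 | cecdddcdbedadb
  13 |   5 | cedceccecdddcdbedadb
  14 |  21 | dadb
  15 |  23 | db
  16 |  18 | dbedadb
  17 |  16 | dcdbedadb
  18 |   7 | dceccecdddcdbedadb
  19 |  15 | ddcdbedadb
  20 |  14 | dddcdbedadb
  21 |   9 | eccecdddcdbedadb
  22 |  12 | ecdddcdbedadb
  23 |  20 | edadb
  24 |   6 | edceccecdddcdbedadb

SA = [1, 4, 22, 24, 3, 19, 0, 2, 10, 17, 13, 8, 11, 5, 21, 23, 18, 16, 7, 15, 14, 9, 12, 20, 6]
rank  pair      lcp
   1  s[1:],s[4:]  2  'ac'
   2  s[4:],s[22:]  1  'a'
   3  s[22:],s[24:]  0  ''
   4  s[24:],s[3:]  1  'b'
   5  s[3:],s[19:]  1  'b'
   6  s[19:],s[0:]  0  ''
   7  s[0:],s[2:]  1  'c'
   8  s[2:],s[10:]  1  'c'
   9  s[10:],s[17:]  1  'c'
  10  s[17:],s[13:]  2  'cd'
  11  s[13:],s[8:]  1  'c'
  12  s[8:],s[11:]  3  'cec'
  13  s[11:],s[5:]  2  'ce'
  14  s[5:],s[21:]  0  ''
  15  s[21:],s[23:]  1  'd'
  16  s[23:],s[18:]  2  'db'
  17  s[18:],s[16:]  1  'd'
  18  s[16:],s[7:]  2  'dc'
  19  s[7:],s[15:]  1  'd'
  20  s[15:],s[14:]  2  'dd'
  21  s[14:],s[9:]  0  ''
  22  s[9:],s[12:]  2  'ec'
  23  s[12:],s[20:]  1  'e'
  24  s[20:],s[6:]  2  'ed'

[0, 2, 1, 0, 1, 1, 0, 1, 1, 1, 2, 1, 3, 2, 0, 1, 2, 1, 2, 1, 2, 0, 2, 1, 2]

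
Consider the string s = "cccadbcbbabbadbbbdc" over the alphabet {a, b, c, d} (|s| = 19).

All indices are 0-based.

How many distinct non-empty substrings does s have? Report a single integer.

rank | idx | suffix
   0 |   9 | abbadbbbdc
   1 |  12 | adbbbdc
   2 |   3 | adbcbbabbadbbbdc
   3 |   8 | babbadbbbdc
   4 |  11 | badbbbdc
   5 |   7 | bbabbadbbbdc
   6 |  10 | bbadbbbdc
   7 |  14 | bbbdc
   8 |  15 | bbdc
   9 |   5 | bcbbabbadbbbdc
  10 |  16 | bdc
  11 |  18 | c
  12 |   2 | cadbcbbabbadbbbdc
  13 |   6 | cbbabbadbbbdc
  14 |   1 | ccadbcbbabbadbbbdc
  15 |   0 | cccadbcbbabbadbbbdc
  16 |  13 | dbbbdc
  17 |   4 | dbcbbabbadbbbdc
  18 |  17 | dc

SA = [9, 12, 3, 8, 11, 7, 10, 14, 15, 5, 16, 18, 2, 6, 1, 0, 13, 4, 17]
i: (SA[i-1],SA[i]) lcp shared
  1: (9,12) 1 'a'
  2: (12,3) 3 'adb'
  3: (3,8) 0 ''
  4: (8,11) 2 'ba'
  5: (11,7) 1 'b'
  6: (7,10) 3 'bba'
  7: (10,14) 2 'bb'
  8: (14,15) 2 'bb'
  9: (15,5) 1 'b'
  10: (5,16) 1 'b'
  11: (16,18) 0 ''
  12: (18,2) 1 'c'
  13: (2,6) 1 'c'
  14: (6,1) 1 'c'
  15: (1,0) 2 'cc'
  16: (0,13) 0 ''
  17: (13,4) 2 'db'
  18: (4,17) 1 'd'

n(n+1)/2 = 19·20/2 = 190
Σ LCP = 0 + 1 + 3 + 0 + 2 + 1 + 3 + 2 + 2 + 1 + 1 + 0 + 1 + 1 + 1 + 2 + 0 + 2 + 1 = 24
distinct = 190 − 24 = 166

166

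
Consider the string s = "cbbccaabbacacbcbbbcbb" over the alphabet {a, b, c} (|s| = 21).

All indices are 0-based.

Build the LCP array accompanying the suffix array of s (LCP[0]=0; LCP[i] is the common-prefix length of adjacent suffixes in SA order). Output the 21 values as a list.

rank→(start, suffix):
  0 → (5, 'aabbacacbcbbbcbb')
  1 → (6, 'abbacacbcbbbcbb')
  2 → (9, 'acacbcbbbcbb')
  3 → (11, 'acbcbbbcbb')
  4 → (20, 'b')
  5 → (8, 'bacacbcbbbcbb')
  6 → (19, 'bb')
  7 → (7, 'bbacacbcbbbcbb')
  8 → (15, 'bbbcbb')
  9 → (16, 'bbcbb')
  10 → (1, 'bbccaabbacacbcbbbcbb')
  11 → (17, 'bcbb')
  12 → (13, 'bcbbbcbb')
  13 → (2, 'bccaabbacacbcbbbcbb')
  14 → (4, 'caabbacacbcbbbcbb')
  15 → (10, 'cacbcbbbcbb')
  16 → (18, 'cbb')
  17 → (14, 'cbbbcbb')
  18 → (0, 'cbbccaabbacacbcbbbcbb')
  19 → (12, 'cbcbbbcbb')
  20 → (3, 'ccaabbacacbcbbbcbb')

SA = [5, 6, 9, 11, 20, 8, 19, 7, 15, 16, 1, 17, 13, 2, 4, 10, 18, 14, 0, 12, 3]
[i] adj suffixes → lcp
  [1] 5/6 → 1 ('a')
  [2] 6/9 → 1 ('a')
  [3] 9/11 → 2 ('ac')
  [4] 11/20 → 0 ('')
  [5] 20/8 → 1 ('b')
  [6] 8/19 → 1 ('b')
  [7] 19/7 → 2 ('bb')
  [8] 7/15 → 2 ('bb')
  [9] 15/16 → 2 ('bb')
  [10] 16/1 → 3 ('bbc')
  [11] 1/17 → 1 ('b')
  [12] 17/13 → 4 ('bcbb')
  [13] 13/2 → 2 ('bc')
  [14] 2/4 → 0 ('')
  [15] 4/10 → 2 ('ca')
  [16] 10/18 → 1 ('c')
  [17] 18/14 → 3 ('cbb')
  [18] 14/0 → 3 ('cbb')
  [19] 0/12 → 2 ('cb')
  [20] 12/3 → 1 ('c')

[0, 1, 1, 2, 0, 1, 1, 2, 2, 2, 3, 1, 4, 2, 0, 2, 1, 3, 3, 2, 1]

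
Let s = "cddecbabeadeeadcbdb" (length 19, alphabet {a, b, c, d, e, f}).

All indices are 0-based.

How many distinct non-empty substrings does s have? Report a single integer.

rank | idx | suffix
   0 |   6 | abeadeeadcbdb
   1 |  13 | adcbdb
   2 |   9 | adeeadcbdb
   3 |  18 | b
   4 |   5 | babeadeeadcbdb
   5 |  16 | bdb
   6 |   7 | beadeeadcbdb
   7 |   4 | cbabeadeeadcbdb
   8 |  15 | cbdb
   9 |   0 | cddecbabeadeeadcbdb
  10 |  17 | db
  11 |  14 | dcbdb
  12 |   1 | ddecbabeadeeadcbdb
  13 |   2 | decbabeadeeadcbdb
  14 |  10 | deeadcbdb
  15 |  12 | eadcbdb
  16 |   8 | eadeeadcbdb
  17 |   3 | ecbabeadeeadcbdb
  18 |  11 | eeadcbdb

SA = [6, 13, 9, 18, 5, 16, 7, 4, 15, 0, 17, 14, 1, 2, 10, 12, 8, 3, 11]
[i] adj suffixes → lcp
  [1] 6/13 → 1 ('a')
  [2] 13/9 → 2 ('ad')
  [3] 9/18 → 0 ('')
  [4] 18/5 → 1 ('b')
  [5] 5/16 → 1 ('b')
  [6] 16/7 → 1 ('b')
  [7] 7/4 → 0 ('')
  [8] 4/15 → 2 ('cb')
  [9] 15/0 → 1 ('c')
  [10] 0/17 → 0 ('')
  [11] 17/14 → 1 ('d')
  [12] 14/1 → 1 ('d')
  [13] 1/2 → 1 ('d')
  [14] 2/10 → 2 ('de')
  [15] 10/12 → 0 ('')
  [16] 12/8 → 3 ('ead')
  [17] 8/3 → 1 ('e')
  [18] 3/11 → 1 ('e')

n(n+1)/2 = 19·20/2 = 190
Σ LCP = 0 + 1 + 2 + 0 + 1 + 1 + 1 + 0 + 2 + 1 + 0 + 1 + 1 + 1 + 2 + 0 + 3 + 1 + 1 = 19
distinct = 190 − 19 = 171

171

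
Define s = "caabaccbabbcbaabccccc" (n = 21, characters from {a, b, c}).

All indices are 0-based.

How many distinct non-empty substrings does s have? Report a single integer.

rank | idx | suffix
   0 |   1 | aabaccbabbcbaabccccc
   1 |  13 | aabccccc
   2 |   2 | abaccbabbcbaabccccc
   3 |   8 | abbcbaabccccc
   4 |  14 | abccccc
   5 |   4 | accbabbcbaabccccc
   6 |  12 | baabccccc
   7 |   7 | babbcbaabccccc
   8 |   3 | baccbabbcbaabccccc
   9 |   9 | bbcbaabccccc
  10 |  10 | bcbaabccccc
  11 |  15 | bccccc
  12 |  20 | c
  13 |   0 | caabaccbabbcbaabccccc
  14 |  11 | cbaabccccc
  15 |   6 | cbabbcbaabccccc
  16 |  19 | cc
  17 |   5 | ccbabbcbaabccccc
  18 |  18 | ccc
  19 |  17 | cccc
  20 |  16 | ccccc

SA = [1, 13, 2, 8, 14, 4, 12, 7, 3, 9, 10, 15, 20, 0, 11, 6, 19, 5, 18, 17, 16]
rank  pair      lcp
   1  s[1:],s[13:]  3  'aab'
   2  s[13:],s[2:]  1  'a'
   3  s[2:],s[8:]  2  'ab'
   4  s[8:],s[14:]  2  'ab'
   5  s[14:],s[4:]  1  'a'
   6  s[4:],s[12:]  0  ''
   7  s[12:],s[7:]  2  'ba'
   8  s[7:],s[3:]  2  'ba'
   9  s[3:],s[9:]  1  'b'
  10  s[9:],s[10:]  1  'b'
  11  s[10:],s[15:]  2  'bc'
  12  s[15:],s[20:]  0  ''
  13  s[20:],s[0:]  1  'c'
  14  s[0:],s[11:]  1  'c'
  15  s[11:],s[6:]  3  'cba'
  16  s[6:],s[19:]  1  'c'
  17  s[19:],s[5:]  2  'cc'
  18  s[5:],s[18:]  2  'cc'
  19  s[18:],s[17:]  3  'ccc'
  20  s[17:],s[16:]  4  'cccc'

n(n+1)/2 = 21·22/2 = 231
Σ LCP = 0 + 3 + 1 + 2 + 2 + 1 + 0 + 2 + 2 + 1 + 1 + 2 + 0 + 1 + 1 + 3 + 1 + 2 + 2 + 3 + 4 = 34
distinct = 231 − 34 = 197

197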